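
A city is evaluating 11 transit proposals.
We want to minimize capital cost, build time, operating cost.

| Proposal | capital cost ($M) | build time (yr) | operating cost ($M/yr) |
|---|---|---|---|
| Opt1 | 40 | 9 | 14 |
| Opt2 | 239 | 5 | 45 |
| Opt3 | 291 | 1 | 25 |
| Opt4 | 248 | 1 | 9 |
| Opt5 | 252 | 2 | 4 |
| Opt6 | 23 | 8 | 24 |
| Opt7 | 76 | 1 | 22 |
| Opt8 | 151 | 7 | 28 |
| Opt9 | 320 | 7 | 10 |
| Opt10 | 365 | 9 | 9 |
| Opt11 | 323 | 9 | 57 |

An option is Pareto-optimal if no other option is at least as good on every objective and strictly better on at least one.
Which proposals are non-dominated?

Opt1, Opt4, Opt5, Opt6, Opt7

Opt1: not dominated.
Opt2: dominated by Opt7 (capital cost 76≤239, build time 1≤5, operating cost 22≤45).
Opt3: dominated by Opt4 (capital cost 248≤291, build time 1≤1, operating cost 9≤25).
Opt4: not dominated.
Opt5: not dominated (best operating cost).
Opt6: not dominated (best capital cost).
Opt7: not dominated.
Opt8: dominated by Opt7 (capital cost 76≤151, build time 1≤7, operating cost 22≤28).
Opt9: dominated by Opt4 (capital cost 248≤320, build time 1≤7, operating cost 9≤10).
Opt10: dominated by Opt4 (capital cost 248≤365, build time 1≤9, operating cost 9≤9).
Opt11: dominated by Opt1 (capital cost 40≤323, build time 9≤9, operating cost 14≤57).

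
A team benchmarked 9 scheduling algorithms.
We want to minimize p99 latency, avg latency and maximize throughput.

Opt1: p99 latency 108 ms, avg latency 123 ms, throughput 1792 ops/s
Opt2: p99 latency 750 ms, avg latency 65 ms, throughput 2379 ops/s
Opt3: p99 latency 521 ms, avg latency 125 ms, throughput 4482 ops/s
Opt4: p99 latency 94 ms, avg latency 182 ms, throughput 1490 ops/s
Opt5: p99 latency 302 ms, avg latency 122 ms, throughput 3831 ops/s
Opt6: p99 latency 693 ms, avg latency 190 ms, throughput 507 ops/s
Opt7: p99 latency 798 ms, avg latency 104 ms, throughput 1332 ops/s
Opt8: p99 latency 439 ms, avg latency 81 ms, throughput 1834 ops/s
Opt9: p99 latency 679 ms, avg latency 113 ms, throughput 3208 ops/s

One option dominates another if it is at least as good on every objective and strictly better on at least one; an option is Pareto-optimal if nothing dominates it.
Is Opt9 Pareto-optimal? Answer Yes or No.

Yes

Opt1: worse on avg latency (123 vs 113).
Opt2: worse on p99 latency (750 vs 679).
Opt3: worse on avg latency (125 vs 113).
Opt4: worse on avg latency (182 vs 113).
Opt5: worse on avg latency (122 vs 113).
Opt6: worse on p99 latency (693 vs 679).
Opt7: worse on p99 latency (798 vs 679).
Opt8: worse on throughput (1834 vs 3208).
No option is at least as good as Opt9 on every objective and strictly better on one.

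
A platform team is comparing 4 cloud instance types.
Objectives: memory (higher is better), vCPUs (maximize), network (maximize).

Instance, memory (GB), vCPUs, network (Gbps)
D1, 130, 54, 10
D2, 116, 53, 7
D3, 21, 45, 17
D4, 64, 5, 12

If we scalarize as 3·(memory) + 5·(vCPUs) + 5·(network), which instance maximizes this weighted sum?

D1

D1: 3·130 + 5·54 + 5·10 = 710
D2: 3·116 + 5·53 + 5·7 = 648
D3: 3·21 + 5·45 + 5·17 = 373
D4: 3·64 + 5·5 + 5·12 = 277
Highest: D1 at 710.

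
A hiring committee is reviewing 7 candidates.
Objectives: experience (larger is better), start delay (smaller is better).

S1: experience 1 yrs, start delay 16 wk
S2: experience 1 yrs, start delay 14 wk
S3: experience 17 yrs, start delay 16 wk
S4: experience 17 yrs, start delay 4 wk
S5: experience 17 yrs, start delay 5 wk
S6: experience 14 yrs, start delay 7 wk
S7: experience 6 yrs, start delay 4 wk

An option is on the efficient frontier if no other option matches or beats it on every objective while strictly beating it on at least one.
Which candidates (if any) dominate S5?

S4

S4: experience 17≥17, start delay 4≤5 — dominates S5.
Others (S1, S2, S3, S6, S7) are each worse than S5 on at least one objective.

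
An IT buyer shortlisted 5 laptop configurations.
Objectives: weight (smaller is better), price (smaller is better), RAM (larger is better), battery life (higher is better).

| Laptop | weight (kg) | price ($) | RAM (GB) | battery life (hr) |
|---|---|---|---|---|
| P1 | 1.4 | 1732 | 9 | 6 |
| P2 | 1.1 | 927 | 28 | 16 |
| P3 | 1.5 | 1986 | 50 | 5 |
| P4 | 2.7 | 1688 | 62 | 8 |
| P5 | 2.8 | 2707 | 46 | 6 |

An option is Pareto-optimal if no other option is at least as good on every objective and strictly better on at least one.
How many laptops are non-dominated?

3

P1: dominated by P2 (weight 1.1≤1.4, price 927≤1732, RAM 28≥9, battery life 16≥6).
P2: not dominated (best weight).
P3: not dominated.
P4: not dominated (best RAM).
P5: dominated by P4 (weight 2.7≤2.8, price 1688≤2707, RAM 62≥46, battery life 8≥6).
Pareto-optimal: P2, P3, P4 → 3.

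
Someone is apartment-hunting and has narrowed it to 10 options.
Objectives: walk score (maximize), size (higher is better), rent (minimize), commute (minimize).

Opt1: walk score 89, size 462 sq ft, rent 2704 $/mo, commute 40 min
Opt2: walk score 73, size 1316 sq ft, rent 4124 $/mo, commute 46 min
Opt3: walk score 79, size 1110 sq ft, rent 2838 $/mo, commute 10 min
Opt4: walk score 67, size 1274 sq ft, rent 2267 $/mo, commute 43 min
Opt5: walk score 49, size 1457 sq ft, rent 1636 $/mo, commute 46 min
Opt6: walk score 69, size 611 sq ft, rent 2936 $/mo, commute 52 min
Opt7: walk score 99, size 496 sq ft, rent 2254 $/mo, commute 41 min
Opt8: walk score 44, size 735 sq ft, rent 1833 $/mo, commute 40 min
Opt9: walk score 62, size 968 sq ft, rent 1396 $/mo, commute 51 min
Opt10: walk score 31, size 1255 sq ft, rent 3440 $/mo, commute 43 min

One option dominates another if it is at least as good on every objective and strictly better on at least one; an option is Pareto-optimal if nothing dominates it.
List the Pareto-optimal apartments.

Opt1: not dominated.
Opt2: not dominated.
Opt3: not dominated (best commute).
Opt4: not dominated.
Opt5: not dominated (best size).
Opt6: dominated by Opt3 (walk score 79≥69, size 1110≥611, rent 2838≤2936, commute 10≤52).
Opt7: not dominated (best walk score).
Opt8: not dominated.
Opt9: not dominated (best rent).
Opt10: dominated by Opt4 (walk score 67≥31, size 1274≥1255, rent 2267≤3440, commute 43≤43).

Opt1, Opt2, Opt3, Opt4, Opt5, Opt7, Opt8, Opt9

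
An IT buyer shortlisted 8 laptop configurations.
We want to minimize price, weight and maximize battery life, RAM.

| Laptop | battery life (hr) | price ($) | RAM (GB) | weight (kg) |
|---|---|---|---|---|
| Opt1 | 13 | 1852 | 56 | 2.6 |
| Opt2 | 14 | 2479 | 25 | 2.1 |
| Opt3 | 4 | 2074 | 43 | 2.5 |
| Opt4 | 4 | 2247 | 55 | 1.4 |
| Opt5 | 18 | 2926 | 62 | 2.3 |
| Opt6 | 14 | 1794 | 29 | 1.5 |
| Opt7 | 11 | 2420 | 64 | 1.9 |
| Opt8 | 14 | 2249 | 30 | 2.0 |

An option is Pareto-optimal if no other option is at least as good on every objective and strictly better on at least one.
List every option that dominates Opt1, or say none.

Opt2: worse on price (2479 vs 1852).
Opt3: worse on battery life (4 vs 13).
Opt4: worse on battery life (4 vs 13).
Opt5: worse on price (2926 vs 1852).
Opt6: worse on RAM (29 vs 56).
Opt7: worse on battery life (11 vs 13).
Opt8: worse on price (2249 vs 1852).
No option dominates Opt1.

none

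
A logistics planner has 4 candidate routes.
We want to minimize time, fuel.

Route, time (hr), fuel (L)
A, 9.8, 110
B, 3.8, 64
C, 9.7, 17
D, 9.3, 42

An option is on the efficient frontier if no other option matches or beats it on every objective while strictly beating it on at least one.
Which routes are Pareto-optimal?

A: dominated by B (time 3.8≤9.8, fuel 64≤110).
B: not dominated (best time).
C: not dominated (best fuel).
D: not dominated.

B, C, D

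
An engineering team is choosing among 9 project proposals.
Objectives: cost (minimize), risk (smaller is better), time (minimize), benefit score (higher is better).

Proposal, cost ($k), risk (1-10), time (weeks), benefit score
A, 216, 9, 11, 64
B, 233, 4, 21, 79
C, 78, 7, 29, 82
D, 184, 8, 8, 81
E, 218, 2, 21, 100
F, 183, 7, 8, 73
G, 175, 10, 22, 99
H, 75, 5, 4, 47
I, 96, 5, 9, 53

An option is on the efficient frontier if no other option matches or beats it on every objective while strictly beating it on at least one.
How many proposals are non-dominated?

A: dominated by D (cost 184≤216, risk 8≤9, time 8≤11, benefit score 81≥64).
B: dominated by E (cost 218≤233, risk 2≤4, time 21≤21, benefit score 100≥79).
C: not dominated.
D: not dominated.
E: not dominated (best risk).
F: not dominated.
G: not dominated.
H: not dominated (best cost).
I: not dominated.
Pareto-optimal: C, D, E, F, G, H, I → 7.

7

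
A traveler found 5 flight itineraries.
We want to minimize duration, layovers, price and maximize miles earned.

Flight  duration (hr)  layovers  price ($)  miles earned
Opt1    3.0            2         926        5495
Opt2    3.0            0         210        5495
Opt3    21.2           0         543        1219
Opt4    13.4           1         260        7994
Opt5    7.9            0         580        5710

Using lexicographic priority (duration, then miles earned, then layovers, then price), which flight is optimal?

Opt2

First minimize duration: best is 3.0, kept {Opt1, Opt2}.
Then maximize miles earned: best is 5495, kept {Opt1, Opt2}.
Then minimize layovers: best is 0, kept {Opt2}.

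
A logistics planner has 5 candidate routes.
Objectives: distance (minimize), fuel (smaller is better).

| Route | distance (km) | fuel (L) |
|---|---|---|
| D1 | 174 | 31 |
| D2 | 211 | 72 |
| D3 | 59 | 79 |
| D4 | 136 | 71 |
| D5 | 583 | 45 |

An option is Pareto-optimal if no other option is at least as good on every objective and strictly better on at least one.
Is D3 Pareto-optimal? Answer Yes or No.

Yes

D1: worse on distance (174 vs 59).
D2: worse on distance (211 vs 59).
D4: worse on distance (136 vs 59).
D5: worse on distance (583 vs 59).
No option is at least as good as D3 on every objective and strictly better on one.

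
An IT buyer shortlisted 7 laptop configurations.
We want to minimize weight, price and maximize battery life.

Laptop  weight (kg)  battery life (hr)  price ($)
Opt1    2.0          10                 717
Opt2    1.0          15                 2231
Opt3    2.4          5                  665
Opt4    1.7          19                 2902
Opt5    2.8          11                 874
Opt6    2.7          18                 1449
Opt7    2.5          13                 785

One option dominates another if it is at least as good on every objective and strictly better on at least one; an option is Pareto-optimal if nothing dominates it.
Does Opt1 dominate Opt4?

Opt1 vs Opt4: Opt1 is worse on weight (2.0 vs 1.7), so it does not dominate Opt4.

No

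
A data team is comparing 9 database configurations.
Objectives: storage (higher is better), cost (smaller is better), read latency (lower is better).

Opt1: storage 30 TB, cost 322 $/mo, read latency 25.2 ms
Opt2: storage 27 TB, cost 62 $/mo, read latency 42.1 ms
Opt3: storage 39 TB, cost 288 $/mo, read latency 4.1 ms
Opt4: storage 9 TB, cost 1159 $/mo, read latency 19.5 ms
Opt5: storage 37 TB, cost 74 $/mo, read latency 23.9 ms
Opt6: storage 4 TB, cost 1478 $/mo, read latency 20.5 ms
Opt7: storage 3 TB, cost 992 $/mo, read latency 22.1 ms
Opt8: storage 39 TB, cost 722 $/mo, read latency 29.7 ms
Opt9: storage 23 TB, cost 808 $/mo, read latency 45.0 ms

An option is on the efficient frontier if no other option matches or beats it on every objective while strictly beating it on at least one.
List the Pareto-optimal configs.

Opt1: dominated by Opt3 (storage 39≥30, cost 288≤322, read latency 4.1≤25.2).
Opt2: not dominated (best cost).
Opt3: not dominated (best read latency).
Opt4: dominated by Opt3 (storage 39≥9, cost 288≤1159, read latency 4.1≤19.5).
Opt5: not dominated.
Opt6: dominated by Opt3 (storage 39≥4, cost 288≤1478, read latency 4.1≤20.5).
Opt7: dominated by Opt3 (storage 39≥3, cost 288≤992, read latency 4.1≤22.1).
Opt8: dominated by Opt3 (storage 39≥39, cost 288≤722, read latency 4.1≤29.7).
Opt9: dominated by Opt1 (storage 30≥23, cost 322≤808, read latency 25.2≤45.0).

Opt2, Opt3, Opt5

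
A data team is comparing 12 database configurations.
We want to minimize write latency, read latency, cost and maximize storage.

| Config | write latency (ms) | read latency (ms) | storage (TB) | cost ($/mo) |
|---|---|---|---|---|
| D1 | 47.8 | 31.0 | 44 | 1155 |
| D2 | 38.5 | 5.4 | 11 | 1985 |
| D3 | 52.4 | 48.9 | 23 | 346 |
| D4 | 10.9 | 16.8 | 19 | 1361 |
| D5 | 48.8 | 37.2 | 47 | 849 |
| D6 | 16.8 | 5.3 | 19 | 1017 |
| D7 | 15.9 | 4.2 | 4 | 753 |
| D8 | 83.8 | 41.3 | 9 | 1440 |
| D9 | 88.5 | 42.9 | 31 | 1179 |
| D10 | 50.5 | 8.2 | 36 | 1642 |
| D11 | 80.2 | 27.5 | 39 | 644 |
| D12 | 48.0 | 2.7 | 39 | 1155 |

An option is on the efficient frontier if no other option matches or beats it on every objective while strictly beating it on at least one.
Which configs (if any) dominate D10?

D12: write latency 48.0≤50.5, read latency 2.7≤8.2, storage 39≥36, cost 1155≤1642 — dominates D10.
Others (D1, D2, D3, D4, D5, D6, D7, D8, D9, D11) are each worse than D10 on at least one objective.

D12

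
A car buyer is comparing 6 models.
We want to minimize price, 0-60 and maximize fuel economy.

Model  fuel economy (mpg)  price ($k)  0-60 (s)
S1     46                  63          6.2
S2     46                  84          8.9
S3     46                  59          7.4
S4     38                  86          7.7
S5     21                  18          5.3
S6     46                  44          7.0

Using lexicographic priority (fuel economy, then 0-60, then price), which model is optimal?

First maximize fuel economy: best is 46, kept {S1, S2, S3, S6}.
Then minimize 0-60: best is 6.2, kept {S1}.

S1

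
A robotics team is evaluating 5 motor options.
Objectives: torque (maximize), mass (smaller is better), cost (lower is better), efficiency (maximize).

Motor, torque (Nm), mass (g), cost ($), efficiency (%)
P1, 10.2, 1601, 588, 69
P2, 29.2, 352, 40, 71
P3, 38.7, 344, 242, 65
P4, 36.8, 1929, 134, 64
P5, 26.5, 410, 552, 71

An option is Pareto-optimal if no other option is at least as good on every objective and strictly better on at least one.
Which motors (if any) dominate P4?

none

P1: worse on torque (10.2 vs 36.8).
P2: worse on torque (29.2 vs 36.8).
P3: worse on cost (242 vs 134).
P5: worse on torque (26.5 vs 36.8).
No option dominates P4.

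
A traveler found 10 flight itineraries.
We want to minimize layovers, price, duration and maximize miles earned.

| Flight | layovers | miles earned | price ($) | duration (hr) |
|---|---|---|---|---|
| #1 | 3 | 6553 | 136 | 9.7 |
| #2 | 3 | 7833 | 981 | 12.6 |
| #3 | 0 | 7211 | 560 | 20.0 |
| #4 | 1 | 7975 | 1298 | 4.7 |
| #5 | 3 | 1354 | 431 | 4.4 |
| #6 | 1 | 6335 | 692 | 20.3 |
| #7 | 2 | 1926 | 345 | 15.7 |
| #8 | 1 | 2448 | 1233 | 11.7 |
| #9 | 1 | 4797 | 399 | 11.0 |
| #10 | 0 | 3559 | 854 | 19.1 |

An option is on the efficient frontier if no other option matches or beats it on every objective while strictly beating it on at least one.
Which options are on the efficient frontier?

#1, #2, #3, #4, #5, #7, #9, #10

#1: not dominated (best price).
#2: not dominated.
#3: not dominated.
#4: not dominated (best miles earned).
#5: not dominated (best duration).
#6: dominated by #3 (layovers 0≤1, miles earned 7211≥6335, price 560≤692, duration 20.0≤20.3).
#7: not dominated.
#8: dominated by #9 (layovers 1≤1, miles earned 4797≥2448, price 399≤1233, duration 11.0≤11.7).
#9: not dominated.
#10: not dominated.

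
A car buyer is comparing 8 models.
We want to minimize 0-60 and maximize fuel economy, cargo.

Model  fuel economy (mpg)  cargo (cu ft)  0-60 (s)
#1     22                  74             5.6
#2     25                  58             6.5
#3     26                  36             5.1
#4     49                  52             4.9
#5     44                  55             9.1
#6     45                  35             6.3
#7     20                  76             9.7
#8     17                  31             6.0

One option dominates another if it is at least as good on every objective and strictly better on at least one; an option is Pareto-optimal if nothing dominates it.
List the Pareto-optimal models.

#1: not dominated.
#2: not dominated.
#3: dominated by #4 (fuel economy 49≥26, cargo 52≥36, 0-60 4.9≤5.1).
#4: not dominated (best fuel economy).
#5: not dominated.
#6: dominated by #4 (fuel economy 49≥45, cargo 52≥35, 0-60 4.9≤6.3).
#7: not dominated (best cargo).
#8: dominated by #1 (fuel economy 22≥17, cargo 74≥31, 0-60 5.6≤6.0).

#1, #2, #4, #5, #7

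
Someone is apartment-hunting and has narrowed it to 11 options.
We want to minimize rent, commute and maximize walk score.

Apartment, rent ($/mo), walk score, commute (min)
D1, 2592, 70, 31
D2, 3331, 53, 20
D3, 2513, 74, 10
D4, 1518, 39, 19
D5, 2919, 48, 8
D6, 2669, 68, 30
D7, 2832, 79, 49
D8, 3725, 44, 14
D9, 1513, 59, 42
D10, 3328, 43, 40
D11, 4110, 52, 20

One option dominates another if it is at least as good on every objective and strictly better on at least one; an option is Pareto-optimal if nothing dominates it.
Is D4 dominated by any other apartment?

No

D1: worse on rent (2592 vs 1518).
D2: worse on rent (3331 vs 1518).
D3: worse on rent (2513 vs 1518).
D5: worse on rent (2919 vs 1518).
D6: worse on rent (2669 vs 1518).
D7: worse on rent (2832 vs 1518).
D8: worse on rent (3725 vs 1518).
D9: worse on commute (42 vs 19).
D10: worse on rent (3328 vs 1518).
D11: worse on rent (4110 vs 1518).
No option is at least as good as D4 on every objective and strictly better on one.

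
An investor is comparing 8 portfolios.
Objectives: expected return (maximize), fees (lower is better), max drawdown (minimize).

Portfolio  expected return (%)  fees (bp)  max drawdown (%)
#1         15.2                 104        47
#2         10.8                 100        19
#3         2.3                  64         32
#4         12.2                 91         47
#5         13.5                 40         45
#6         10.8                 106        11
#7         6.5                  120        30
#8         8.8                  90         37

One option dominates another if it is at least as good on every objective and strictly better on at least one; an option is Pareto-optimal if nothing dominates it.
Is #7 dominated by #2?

Yes

#2 vs #7: expected return 10.8≥6.5, fees 100≤120, max drawdown 19≤30 — #2 is at least as good on every objective with at least one strict improvement.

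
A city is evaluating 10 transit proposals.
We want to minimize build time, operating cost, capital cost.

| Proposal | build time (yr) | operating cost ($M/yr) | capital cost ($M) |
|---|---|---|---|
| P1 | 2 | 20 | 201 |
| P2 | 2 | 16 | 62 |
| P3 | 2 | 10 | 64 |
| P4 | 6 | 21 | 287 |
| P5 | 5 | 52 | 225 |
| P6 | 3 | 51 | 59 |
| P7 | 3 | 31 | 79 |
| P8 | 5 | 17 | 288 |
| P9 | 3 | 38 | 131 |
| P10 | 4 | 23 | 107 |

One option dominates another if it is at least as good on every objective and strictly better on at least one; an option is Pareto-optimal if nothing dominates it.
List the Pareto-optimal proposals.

P1: dominated by P2 (build time 2≤2, operating cost 16≤20, capital cost 62≤201).
P2: not dominated.
P3: not dominated (best operating cost).
P4: dominated by P1 (build time 2≤6, operating cost 20≤21, capital cost 201≤287).
P5: dominated by P1 (build time 2≤5, operating cost 20≤52, capital cost 201≤225).
P6: not dominated (best capital cost).
P7: dominated by P2 (build time 2≤3, operating cost 16≤31, capital cost 62≤79).
P8: dominated by P2 (build time 2≤5, operating cost 16≤17, capital cost 62≤288).
P9: dominated by P2 (build time 2≤3, operating cost 16≤38, capital cost 62≤131).
P10: dominated by P2 (build time 2≤4, operating cost 16≤23, capital cost 62≤107).

P2, P3, P6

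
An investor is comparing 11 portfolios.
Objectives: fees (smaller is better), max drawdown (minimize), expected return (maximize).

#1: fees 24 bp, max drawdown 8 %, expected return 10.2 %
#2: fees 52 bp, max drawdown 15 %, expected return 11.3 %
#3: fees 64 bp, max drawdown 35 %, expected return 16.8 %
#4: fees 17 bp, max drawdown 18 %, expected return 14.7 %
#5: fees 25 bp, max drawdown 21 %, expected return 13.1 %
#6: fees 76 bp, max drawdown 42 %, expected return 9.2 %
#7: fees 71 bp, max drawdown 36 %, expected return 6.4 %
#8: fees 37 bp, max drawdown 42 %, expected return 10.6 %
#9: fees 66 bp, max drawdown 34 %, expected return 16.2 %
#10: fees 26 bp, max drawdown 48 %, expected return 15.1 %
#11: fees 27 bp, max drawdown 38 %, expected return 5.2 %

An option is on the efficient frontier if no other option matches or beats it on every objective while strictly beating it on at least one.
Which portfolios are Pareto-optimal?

#1: not dominated (best max drawdown).
#2: not dominated.
#3: not dominated (best expected return).
#4: not dominated (best fees).
#5: dominated by #4 (fees 17≤25, max drawdown 18≤21, expected return 14.7≥13.1).
#6: dominated by #1 (fees 24≤76, max drawdown 8≤42, expected return 10.2≥9.2).
#7: dominated by #1 (fees 24≤71, max drawdown 8≤36, expected return 10.2≥6.4).
#8: dominated by #4 (fees 17≤37, max drawdown 18≤42, expected return 14.7≥10.6).
#9: not dominated.
#10: not dominated.
#11: dominated by #1 (fees 24≤27, max drawdown 8≤38, expected return 10.2≥5.2).

#1, #2, #3, #4, #9, #10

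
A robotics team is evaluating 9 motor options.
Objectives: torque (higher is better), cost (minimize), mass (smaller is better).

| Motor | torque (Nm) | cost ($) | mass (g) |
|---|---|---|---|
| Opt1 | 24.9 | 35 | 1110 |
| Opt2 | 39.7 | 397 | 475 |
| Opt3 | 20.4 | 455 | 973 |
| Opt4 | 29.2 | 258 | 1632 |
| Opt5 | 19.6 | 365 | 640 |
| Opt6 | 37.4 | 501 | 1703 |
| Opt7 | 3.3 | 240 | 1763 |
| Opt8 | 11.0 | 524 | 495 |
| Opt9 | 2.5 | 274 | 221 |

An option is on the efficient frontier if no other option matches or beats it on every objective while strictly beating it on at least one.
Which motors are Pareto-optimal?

Opt1: not dominated (best cost).
Opt2: not dominated (best torque).
Opt3: dominated by Opt2 (torque 39.7≥20.4, cost 397≤455, mass 475≤973).
Opt4: not dominated.
Opt5: not dominated.
Opt6: dominated by Opt2 (torque 39.7≥37.4, cost 397≤501, mass 475≤1703).
Opt7: dominated by Opt1 (torque 24.9≥3.3, cost 35≤240, mass 1110≤1763).
Opt8: dominated by Opt2 (torque 39.7≥11.0, cost 397≤524, mass 475≤495).
Opt9: not dominated (best mass).

Opt1, Opt2, Opt4, Opt5, Opt9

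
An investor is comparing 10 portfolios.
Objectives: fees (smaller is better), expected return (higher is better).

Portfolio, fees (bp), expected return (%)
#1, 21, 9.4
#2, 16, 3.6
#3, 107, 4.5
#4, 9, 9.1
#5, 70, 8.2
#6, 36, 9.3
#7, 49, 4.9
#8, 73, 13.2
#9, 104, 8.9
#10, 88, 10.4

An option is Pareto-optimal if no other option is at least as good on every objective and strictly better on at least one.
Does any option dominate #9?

#1 vs #9: fees 21≤104, expected return 9.4≥8.9 — #1 is at least as good on every objective and strictly better on at least one, so #1 dominates #9.

Yes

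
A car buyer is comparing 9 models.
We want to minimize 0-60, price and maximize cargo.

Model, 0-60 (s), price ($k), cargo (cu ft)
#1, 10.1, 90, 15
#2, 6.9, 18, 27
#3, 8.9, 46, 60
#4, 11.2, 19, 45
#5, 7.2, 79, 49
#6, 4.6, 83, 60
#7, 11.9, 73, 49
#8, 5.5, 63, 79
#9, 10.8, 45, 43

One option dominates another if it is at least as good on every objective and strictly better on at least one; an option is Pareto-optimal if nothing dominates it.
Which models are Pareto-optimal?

#2, #3, #4, #6, #8, #9

#1: dominated by #2 (0-60 6.9≤10.1, price 18≤90, cargo 27≥15).
#2: not dominated (best price).
#3: not dominated.
#4: not dominated.
#5: dominated by #8 (0-60 5.5≤7.2, price 63≤79, cargo 79≥49).
#6: not dominated (best 0-60).
#7: dominated by #3 (0-60 8.9≤11.9, price 46≤73, cargo 60≥49).
#8: not dominated (best cargo).
#9: not dominated.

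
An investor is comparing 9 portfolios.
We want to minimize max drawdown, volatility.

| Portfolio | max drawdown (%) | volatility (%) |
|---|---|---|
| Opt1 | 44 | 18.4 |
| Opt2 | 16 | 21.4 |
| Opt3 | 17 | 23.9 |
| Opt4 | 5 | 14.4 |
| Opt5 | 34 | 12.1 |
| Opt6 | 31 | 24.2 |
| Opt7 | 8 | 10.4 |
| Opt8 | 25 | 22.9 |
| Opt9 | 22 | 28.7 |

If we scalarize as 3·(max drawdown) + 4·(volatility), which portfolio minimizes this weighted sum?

Opt1: 3·44 + 4·18.4 = 205.6
Opt2: 3·16 + 4·21.4 = 133.6
Opt3: 3·17 + 4·23.9 = 146.6
Opt4: 3·5 + 4·14.4 = 72.6
Opt5: 3·34 + 4·12.1 = 150.4
Opt6: 3·31 + 4·24.2 = 189.8
Opt7: 3·8 + 4·10.4 = 65.6
Opt8: 3·25 + 4·22.9 = 166.6
Opt9: 3·22 + 4·28.7 = 180.8
Lowest: Opt7 at 65.6.

Opt7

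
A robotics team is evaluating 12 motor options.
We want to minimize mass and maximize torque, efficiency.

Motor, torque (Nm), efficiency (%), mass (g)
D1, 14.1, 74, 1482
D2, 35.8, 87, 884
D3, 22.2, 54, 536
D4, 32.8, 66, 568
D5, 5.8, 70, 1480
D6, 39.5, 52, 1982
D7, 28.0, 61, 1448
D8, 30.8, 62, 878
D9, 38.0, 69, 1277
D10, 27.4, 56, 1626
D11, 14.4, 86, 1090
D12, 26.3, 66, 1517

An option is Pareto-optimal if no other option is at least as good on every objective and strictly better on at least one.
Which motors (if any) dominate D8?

D4: torque 32.8≥30.8, efficiency 66≥62, mass 568≤878 — dominates D8.
Others (D1, D2, D3, D5, D6, D7, D9, D10, D11, D12) are each worse than D8 on at least one objective.

D4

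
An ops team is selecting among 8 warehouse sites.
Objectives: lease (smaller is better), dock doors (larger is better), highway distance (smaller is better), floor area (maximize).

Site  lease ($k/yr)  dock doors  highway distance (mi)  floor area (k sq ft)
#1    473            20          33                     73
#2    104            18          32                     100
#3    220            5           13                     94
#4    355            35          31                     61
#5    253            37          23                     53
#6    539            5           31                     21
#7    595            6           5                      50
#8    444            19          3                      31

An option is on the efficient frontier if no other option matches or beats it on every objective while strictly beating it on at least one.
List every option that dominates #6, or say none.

#3, #4, #5, #8

#3: lease 220≤539, dock doors 5≥5, highway distance 13≤31, floor area 94≥21 — dominates #6.
#4: lease 355≤539, dock doors 35≥5, highway distance 31≤31, floor area 61≥21 — dominates #6.
#5: lease 253≤539, dock doors 37≥5, highway distance 23≤31, floor area 53≥21 — dominates #6.
#8: lease 444≤539, dock doors 19≥5, highway distance 3≤31, floor area 31≥21 — dominates #6.
Others (#1, #2, #7) are each worse than #6 on at least one objective.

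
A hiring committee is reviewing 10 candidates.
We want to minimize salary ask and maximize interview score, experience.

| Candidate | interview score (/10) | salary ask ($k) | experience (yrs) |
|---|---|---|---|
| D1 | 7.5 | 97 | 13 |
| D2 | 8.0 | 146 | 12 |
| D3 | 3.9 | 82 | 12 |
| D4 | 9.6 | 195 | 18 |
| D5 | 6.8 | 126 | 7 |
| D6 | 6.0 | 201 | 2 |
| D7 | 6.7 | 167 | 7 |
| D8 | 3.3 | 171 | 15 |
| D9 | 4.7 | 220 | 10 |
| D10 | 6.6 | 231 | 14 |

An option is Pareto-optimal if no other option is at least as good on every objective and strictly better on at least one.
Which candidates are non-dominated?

D1, D2, D3, D4, D8

D1: not dominated.
D2: not dominated.
D3: not dominated (best salary ask).
D4: not dominated (best interview score).
D5: dominated by D1 (interview score 7.5≥6.8, salary ask 97≤126, experience 13≥7).
D6: dominated by D1 (interview score 7.5≥6.0, salary ask 97≤201, experience 13≥2).
D7: dominated by D1 (interview score 7.5≥6.7, salary ask 97≤167, experience 13≥7).
D8: not dominated.
D9: dominated by D1 (interview score 7.5≥4.7, salary ask 97≤220, experience 13≥10).
D10: dominated by D4 (interview score 9.6≥6.6, salary ask 195≤231, experience 18≥14).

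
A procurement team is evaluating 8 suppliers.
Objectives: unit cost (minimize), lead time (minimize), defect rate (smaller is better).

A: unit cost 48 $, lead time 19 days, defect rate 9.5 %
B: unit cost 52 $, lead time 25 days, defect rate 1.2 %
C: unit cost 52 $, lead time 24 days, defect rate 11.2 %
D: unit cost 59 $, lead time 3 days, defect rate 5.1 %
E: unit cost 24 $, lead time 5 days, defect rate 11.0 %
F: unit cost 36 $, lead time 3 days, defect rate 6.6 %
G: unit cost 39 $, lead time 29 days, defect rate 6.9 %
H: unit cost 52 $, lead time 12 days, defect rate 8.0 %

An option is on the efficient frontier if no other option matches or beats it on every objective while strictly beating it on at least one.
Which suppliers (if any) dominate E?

A: worse on unit cost (48 vs 24).
B: worse on unit cost (52 vs 24).
C: worse on unit cost (52 vs 24).
D: worse on unit cost (59 vs 24).
F: worse on unit cost (36 vs 24).
G: worse on unit cost (39 vs 24).
H: worse on unit cost (52 vs 24).
No option dominates E.

none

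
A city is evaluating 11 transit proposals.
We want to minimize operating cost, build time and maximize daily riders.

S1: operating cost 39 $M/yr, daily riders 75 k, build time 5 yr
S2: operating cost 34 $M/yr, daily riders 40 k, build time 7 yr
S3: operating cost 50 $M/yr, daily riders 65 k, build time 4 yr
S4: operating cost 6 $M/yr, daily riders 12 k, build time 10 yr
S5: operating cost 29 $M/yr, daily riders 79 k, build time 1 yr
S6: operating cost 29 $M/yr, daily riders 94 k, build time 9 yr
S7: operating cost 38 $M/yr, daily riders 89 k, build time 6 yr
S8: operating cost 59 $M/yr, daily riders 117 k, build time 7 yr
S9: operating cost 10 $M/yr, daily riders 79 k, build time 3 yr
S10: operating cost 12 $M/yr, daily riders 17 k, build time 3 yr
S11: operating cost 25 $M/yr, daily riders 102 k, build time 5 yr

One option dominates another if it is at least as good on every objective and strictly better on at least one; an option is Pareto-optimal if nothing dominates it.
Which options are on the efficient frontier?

S1: dominated by S5 (operating cost 29≤39, daily riders 79≥75, build time 1≤5).
S2: dominated by S5 (operating cost 29≤34, daily riders 79≥40, build time 1≤7).
S3: dominated by S5 (operating cost 29≤50, daily riders 79≥65, build time 1≤4).
S4: not dominated (best operating cost).
S5: not dominated (best build time).
S6: dominated by S11 (operating cost 25≤29, daily riders 102≥94, build time 5≤9).
S7: dominated by S11 (operating cost 25≤38, daily riders 102≥89, build time 5≤6).
S8: not dominated (best daily riders).
S9: not dominated.
S10: dominated by S9 (operating cost 10≤12, daily riders 79≥17, build time 3≤3).
S11: not dominated.

S4, S5, S8, S9, S11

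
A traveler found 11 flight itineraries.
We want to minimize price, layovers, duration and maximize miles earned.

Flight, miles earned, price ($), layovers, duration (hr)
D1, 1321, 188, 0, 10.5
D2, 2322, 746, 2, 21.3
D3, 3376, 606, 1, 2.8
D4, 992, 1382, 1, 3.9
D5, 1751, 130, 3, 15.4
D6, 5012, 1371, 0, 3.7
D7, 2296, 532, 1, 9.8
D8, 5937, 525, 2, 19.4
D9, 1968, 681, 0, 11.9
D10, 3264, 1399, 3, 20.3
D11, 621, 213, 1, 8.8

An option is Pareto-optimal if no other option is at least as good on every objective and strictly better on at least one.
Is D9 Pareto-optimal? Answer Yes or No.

Yes

D1: worse on miles earned (1321 vs 1968).
D2: worse on price (746 vs 681).
D3: worse on layovers (1 vs 0).
D4: worse on miles earned (992 vs 1968).
D5: worse on miles earned (1751 vs 1968).
D6: worse on price (1371 vs 681).
D7: worse on layovers (1 vs 0).
D8: worse on layovers (2 vs 0).
D10: worse on price (1399 vs 681).
D11: worse on miles earned (621 vs 1968).
No option is at least as good as D9 on every objective and strictly better on one.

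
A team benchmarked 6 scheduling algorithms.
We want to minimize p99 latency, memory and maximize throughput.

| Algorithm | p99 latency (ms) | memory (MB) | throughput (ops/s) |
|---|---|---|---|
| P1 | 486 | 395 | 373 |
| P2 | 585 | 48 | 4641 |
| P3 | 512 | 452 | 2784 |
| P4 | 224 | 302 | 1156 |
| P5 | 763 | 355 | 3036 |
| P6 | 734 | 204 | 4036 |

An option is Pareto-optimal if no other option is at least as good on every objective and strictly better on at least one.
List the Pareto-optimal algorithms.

P1: dominated by P4 (p99 latency 224≤486, memory 302≤395, throughput 1156≥373).
P2: not dominated (best memory).
P3: not dominated.
P4: not dominated (best p99 latency).
P5: dominated by P2 (p99 latency 585≤763, memory 48≤355, throughput 4641≥3036).
P6: dominated by P2 (p99 latency 585≤734, memory 48≤204, throughput 4641≥4036).

P2, P3, P4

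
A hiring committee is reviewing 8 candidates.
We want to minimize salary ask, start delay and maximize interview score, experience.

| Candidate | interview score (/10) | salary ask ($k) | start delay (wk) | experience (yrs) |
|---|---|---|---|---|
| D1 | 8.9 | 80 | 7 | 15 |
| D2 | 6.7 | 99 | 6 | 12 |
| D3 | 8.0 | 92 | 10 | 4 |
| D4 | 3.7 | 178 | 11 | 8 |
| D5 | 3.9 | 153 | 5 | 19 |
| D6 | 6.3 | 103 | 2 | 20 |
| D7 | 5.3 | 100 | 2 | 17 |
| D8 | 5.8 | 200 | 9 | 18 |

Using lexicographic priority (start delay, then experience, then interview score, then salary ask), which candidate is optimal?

First minimize start delay: best is 2, kept {D6, D7}.
Then maximize experience: best is 20, kept {D6}.

D6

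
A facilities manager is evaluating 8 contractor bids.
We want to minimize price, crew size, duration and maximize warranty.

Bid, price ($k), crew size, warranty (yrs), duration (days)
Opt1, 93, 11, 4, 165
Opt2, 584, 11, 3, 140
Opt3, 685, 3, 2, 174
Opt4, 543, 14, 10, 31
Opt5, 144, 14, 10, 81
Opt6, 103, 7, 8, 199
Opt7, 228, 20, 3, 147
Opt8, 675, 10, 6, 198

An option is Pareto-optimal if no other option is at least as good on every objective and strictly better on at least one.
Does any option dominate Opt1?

No

Opt2: worse on price (584 vs 93).
Opt3: worse on price (685 vs 93).
Opt4: worse on price (543 vs 93).
Opt5: worse on price (144 vs 93).
Opt6: worse on price (103 vs 93).
Opt7: worse on price (228 vs 93).
Opt8: worse on price (675 vs 93).
No option is at least as good as Opt1 on every objective and strictly better on one.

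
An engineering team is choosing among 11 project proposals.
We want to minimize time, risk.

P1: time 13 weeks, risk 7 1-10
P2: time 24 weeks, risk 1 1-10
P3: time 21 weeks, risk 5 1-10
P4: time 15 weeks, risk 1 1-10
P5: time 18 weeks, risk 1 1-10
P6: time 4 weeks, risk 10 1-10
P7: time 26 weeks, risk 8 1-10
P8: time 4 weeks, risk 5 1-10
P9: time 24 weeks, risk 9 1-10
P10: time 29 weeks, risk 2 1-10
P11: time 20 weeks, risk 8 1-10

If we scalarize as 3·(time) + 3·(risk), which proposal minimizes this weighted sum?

P8

P1: 3·13 + 3·7 = 60
P2: 3·24 + 3·1 = 75
P3: 3·21 + 3·5 = 78
P4: 3·15 + 3·1 = 48
P5: 3·18 + 3·1 = 57
P6: 3·4 + 3·10 = 42
P7: 3·26 + 3·8 = 102
P8: 3·4 + 3·5 = 27
P9: 3·24 + 3·9 = 99
P10: 3·29 + 3·2 = 93
P11: 3·20 + 3·8 = 84
Lowest: P8 at 27.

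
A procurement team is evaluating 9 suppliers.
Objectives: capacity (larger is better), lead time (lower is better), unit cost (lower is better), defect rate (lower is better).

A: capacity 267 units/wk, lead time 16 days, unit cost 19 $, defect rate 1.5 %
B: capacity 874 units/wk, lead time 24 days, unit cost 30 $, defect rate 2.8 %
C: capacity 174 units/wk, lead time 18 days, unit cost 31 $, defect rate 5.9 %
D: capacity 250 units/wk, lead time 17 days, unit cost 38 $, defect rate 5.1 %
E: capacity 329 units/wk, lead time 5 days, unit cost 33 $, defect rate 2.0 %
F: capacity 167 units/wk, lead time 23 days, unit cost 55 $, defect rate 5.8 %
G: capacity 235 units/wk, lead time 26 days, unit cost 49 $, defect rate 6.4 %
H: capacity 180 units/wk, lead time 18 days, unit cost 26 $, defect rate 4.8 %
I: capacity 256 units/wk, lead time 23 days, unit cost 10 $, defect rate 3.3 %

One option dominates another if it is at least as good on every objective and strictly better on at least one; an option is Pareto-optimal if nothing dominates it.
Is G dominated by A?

A vs G: capacity 267≥235, lead time 16≤26, unit cost 19≤49, defect rate 1.5≤6.4 — A is at least as good on every objective with at least one strict improvement.

Yes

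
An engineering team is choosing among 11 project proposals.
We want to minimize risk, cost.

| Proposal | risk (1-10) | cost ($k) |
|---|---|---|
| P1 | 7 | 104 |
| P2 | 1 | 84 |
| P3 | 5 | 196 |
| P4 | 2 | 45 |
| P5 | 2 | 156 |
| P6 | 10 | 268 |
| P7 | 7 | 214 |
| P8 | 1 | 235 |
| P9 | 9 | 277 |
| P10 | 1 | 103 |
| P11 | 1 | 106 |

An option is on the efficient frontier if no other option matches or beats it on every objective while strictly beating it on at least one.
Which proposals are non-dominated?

P2, P4

P1: dominated by P2 (risk 1≤7, cost 84≤104).
P2: not dominated.
P3: dominated by P2 (risk 1≤5, cost 84≤196).
P4: not dominated (best cost).
P5: dominated by P2 (risk 1≤2, cost 84≤156).
P6: dominated by P1 (risk 7≤10, cost 104≤268).
P7: dominated by P1 (risk 7≤7, cost 104≤214).
P8: dominated by P2 (risk 1≤1, cost 84≤235).
P9: dominated by P1 (risk 7≤9, cost 104≤277).
P10: dominated by P2 (risk 1≤1, cost 84≤103).
P11: dominated by P2 (risk 1≤1, cost 84≤106).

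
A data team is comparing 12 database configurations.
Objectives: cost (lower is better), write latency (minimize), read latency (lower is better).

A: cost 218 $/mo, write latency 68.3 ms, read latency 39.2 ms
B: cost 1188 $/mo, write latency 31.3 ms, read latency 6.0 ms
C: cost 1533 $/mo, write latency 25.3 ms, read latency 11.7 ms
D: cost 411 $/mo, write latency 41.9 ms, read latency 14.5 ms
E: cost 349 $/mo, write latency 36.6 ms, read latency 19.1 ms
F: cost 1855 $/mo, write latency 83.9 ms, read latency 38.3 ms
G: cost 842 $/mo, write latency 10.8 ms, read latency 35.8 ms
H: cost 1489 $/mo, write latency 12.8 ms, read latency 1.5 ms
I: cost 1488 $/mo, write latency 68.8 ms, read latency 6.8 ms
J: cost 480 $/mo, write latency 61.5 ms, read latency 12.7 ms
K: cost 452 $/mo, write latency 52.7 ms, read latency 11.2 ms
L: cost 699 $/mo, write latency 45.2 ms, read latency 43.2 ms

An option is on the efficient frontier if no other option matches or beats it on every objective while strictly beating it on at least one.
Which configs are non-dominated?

A: not dominated (best cost).
B: not dominated.
C: dominated by H (cost 1489≤1533, write latency 12.8≤25.3, read latency 1.5≤11.7).
D: not dominated.
E: not dominated.
F: dominated by B (cost 1188≤1855, write latency 31.3≤83.9, read latency 6.0≤38.3).
G: not dominated (best write latency).
H: not dominated (best read latency).
I: dominated by B (cost 1188≤1488, write latency 31.3≤68.8, read latency 6.0≤6.8).
J: dominated by K (cost 452≤480, write latency 52.7≤61.5, read latency 11.2≤12.7).
K: not dominated.
L: dominated by D (cost 411≤699, write latency 41.9≤45.2, read latency 14.5≤43.2).

A, B, D, E, G, H, K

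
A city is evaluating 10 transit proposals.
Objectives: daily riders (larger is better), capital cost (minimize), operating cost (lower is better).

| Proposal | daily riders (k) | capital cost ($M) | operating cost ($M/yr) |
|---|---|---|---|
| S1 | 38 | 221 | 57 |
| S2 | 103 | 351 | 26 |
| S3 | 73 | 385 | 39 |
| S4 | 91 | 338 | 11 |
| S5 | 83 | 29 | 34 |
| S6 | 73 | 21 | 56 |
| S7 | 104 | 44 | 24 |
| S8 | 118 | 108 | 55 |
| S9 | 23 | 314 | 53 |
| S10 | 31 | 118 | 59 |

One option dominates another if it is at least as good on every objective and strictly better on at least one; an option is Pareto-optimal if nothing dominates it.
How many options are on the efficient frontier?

5

S1: dominated by S5 (daily riders 83≥38, capital cost 29≤221, operating cost 34≤57).
S2: dominated by S7 (daily riders 104≥103, capital cost 44≤351, operating cost 24≤26).
S3: dominated by S2 (daily riders 103≥73, capital cost 351≤385, operating cost 26≤39).
S4: not dominated (best operating cost).
S5: not dominated.
S6: not dominated (best capital cost).
S7: not dominated.
S8: not dominated (best daily riders).
S9: dominated by S5 (daily riders 83≥23, capital cost 29≤314, operating cost 34≤53).
S10: dominated by S5 (daily riders 83≥31, capital cost 29≤118, operating cost 34≤59).
Pareto-optimal: S4, S5, S6, S7, S8 → 5.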